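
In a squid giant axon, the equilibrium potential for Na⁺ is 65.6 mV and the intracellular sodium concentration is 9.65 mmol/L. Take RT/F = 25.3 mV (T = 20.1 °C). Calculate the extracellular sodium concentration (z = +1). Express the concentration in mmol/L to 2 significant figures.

Nernst: E = (25.3/1) · ln([out]/[in]), so ln([out]/[in]) = 65.6 × 1 / 25.3 = 2.5929.
[out]/[in] = e^(2.5929) = 13.37.
[out] = 13.37 × 9.65 = 129 mmol/L.

130 mmol/L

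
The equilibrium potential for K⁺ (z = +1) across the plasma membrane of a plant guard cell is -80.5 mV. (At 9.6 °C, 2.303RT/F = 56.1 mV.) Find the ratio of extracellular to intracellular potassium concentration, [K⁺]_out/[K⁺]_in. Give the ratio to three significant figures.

0.0367

log₁₀([out]/[in]) = E·z/(56.1) = -80.5 × 1 / 56.1 = -1.4349
[out]/[in] = 10^(-1.4349) = 0.03673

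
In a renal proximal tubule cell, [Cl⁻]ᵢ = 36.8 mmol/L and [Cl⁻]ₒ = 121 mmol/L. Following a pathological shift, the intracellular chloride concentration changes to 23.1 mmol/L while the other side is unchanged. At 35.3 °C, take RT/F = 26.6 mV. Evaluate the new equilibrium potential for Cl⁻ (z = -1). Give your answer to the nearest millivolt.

After the shift: [Cl⁻]_out = 121, [Cl⁻]_in = 23.1 mmol/L.
E_new = (26.6/-1)·ln(121/23.1) = -26.60 · (1.6560) = -44.05 mV

-44 mV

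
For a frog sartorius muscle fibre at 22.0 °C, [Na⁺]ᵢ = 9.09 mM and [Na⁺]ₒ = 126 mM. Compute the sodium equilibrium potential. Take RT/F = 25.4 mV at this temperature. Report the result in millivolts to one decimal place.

E = (25.4/z) · ln([Na⁺]_out/[Na⁺]_in) with z = +1.
= (25.4/1) · ln(126/9.09) = 25.40 · ln(13.86)
= 25.40 · (2.6291) = 66.78 mV

66.8 mV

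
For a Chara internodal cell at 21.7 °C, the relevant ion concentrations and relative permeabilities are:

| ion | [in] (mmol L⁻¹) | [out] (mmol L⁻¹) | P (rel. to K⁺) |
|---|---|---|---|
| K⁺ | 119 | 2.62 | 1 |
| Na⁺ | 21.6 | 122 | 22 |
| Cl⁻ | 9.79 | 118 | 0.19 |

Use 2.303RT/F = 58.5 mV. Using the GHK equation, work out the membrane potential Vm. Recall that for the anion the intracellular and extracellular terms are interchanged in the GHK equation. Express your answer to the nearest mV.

37 mV

Vm = 58.5 · log₁₀[(Σ P·[cation]ₒ + Σ P·[anion]ᵢ) / (Σ P·[cation]ᵢ + Σ P·[anion]ₒ)]
Numerator = 1×2.62 + 22×122 + 0.19×9.79 = 2688
Denominator = 1×119 + 22×21.6 + 0.19×118 = 616.6
Vm = 58.5 · log₁₀(4.36) = 58.5 × (0.6395) = 37.41 mV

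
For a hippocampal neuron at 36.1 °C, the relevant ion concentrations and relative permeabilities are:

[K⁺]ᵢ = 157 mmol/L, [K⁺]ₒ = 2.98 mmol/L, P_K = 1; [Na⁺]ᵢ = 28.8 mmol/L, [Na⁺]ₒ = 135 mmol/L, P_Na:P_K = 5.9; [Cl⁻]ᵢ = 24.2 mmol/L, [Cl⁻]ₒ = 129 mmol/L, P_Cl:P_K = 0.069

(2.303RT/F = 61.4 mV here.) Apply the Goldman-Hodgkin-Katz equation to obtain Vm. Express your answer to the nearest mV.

Vm = 61.4 · log₁₀[(Σ P·[cation]ₒ + Σ P·[anion]ᵢ) / (Σ P·[cation]ᵢ + Σ P·[anion]ₒ)]
Numerator = 1×2.98 + 5.9×135 + 0.069×24.2 = 801.1
Denominator = 1×157 + 5.9×28.8 + 0.069×129 = 335.8
Vm = 61.4 · log₁₀(2.3856) = 61.4 × (0.3776) = 23.19 mV

23 mV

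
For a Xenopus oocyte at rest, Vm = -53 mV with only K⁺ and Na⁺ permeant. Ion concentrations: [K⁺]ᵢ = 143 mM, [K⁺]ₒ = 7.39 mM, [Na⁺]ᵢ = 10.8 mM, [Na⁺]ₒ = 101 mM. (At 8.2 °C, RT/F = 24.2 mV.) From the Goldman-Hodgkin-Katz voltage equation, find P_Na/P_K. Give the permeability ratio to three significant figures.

0.0863

Let α = P_Na/P_K. GHK: Vm = 24.2·ln[(Kₒ + α·Naₒ)/(Kᵢ + α·Naᵢ)].
e^(Vm/24.2) = e^(-53.0/24.2) = 0.11191
So 0.11191·(Kᵢ + α·Naᵢ) = Kₒ + α·Naₒ → α = (0.11191·143.0 − 7.39) / (101.0 − 0.11191·10.8)
α = (16 − 7.39) / (101.0 − 1.209) = 8.613/99.79 = 0.08631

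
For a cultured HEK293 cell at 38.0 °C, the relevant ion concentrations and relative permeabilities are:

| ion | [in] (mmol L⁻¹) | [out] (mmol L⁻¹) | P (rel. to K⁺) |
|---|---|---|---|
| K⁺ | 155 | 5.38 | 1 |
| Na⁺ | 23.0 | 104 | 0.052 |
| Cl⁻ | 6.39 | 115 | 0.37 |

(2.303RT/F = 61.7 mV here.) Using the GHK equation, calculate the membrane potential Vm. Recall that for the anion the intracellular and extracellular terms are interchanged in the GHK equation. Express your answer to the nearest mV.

-73 mV

Vm = 61.7 · log₁₀[(Σ P·[cation]ₒ + Σ P·[anion]ᵢ) / (Σ P·[cation]ᵢ + Σ P·[anion]ₒ)]
Numerator = 1×5.38 + 0.052×104 + 0.37×6.39 = 13.15
Denominator = 1×155 + 0.052×23.0 + 0.37×115 = 198.7
Vm = 61.7 · log₁₀(0.066176) = 61.7 × (-1.1793) = -72.76 mV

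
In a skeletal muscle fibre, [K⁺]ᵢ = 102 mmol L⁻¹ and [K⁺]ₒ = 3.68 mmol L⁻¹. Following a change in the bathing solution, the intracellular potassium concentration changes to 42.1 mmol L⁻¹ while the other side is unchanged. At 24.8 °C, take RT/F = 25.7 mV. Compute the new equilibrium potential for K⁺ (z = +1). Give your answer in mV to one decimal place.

After the shift: [K⁺]_out = 3.68, [K⁺]_in = 42.1 mmol L⁻¹.
E_new = (25.7/1)·ln(3.68/42.1) = 25.70 · (-2.4371) = -62.63 mV

-62.6 mV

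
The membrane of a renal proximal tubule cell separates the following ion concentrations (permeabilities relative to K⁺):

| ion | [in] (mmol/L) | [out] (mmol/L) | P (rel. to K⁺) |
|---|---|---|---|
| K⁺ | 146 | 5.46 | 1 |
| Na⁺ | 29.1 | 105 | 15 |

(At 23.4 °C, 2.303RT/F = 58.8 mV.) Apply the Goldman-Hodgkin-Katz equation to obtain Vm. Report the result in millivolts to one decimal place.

Vm = 58.8 · log₁₀[(Σ P·[cation]ₒ + Σ P·[anion]ᵢ) / (Σ P·[cation]ᵢ + Σ P·[anion]ₒ)]
Numerator = 1×5.46 + 15×105 = 1580
Denominator = 1×146 + 15×29.1 = 582.5
Vm = 58.8 · log₁₀(2.7132) = 58.8 × (0.4335) = 25.49 mV

25.5 mV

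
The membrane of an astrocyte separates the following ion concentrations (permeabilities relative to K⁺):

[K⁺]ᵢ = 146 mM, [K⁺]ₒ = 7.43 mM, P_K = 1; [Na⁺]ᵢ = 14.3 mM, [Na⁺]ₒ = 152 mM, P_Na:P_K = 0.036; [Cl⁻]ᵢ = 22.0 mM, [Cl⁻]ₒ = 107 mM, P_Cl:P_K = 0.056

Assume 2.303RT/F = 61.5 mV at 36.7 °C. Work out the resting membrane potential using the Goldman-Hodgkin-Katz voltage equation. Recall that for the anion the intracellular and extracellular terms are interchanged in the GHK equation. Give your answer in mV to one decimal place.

Vm = 61.5 · log₁₀[(Σ P·[cation]ₒ + Σ P·[anion]ᵢ) / (Σ P·[cation]ᵢ + Σ P·[anion]ₒ)]
Numerator = 1×7.43 + 0.036×152 + 0.056×22.0 = 14.13
Denominator = 1×146 + 0.036×14.3 + 0.056×107 = 152.5
Vm = 61.5 · log₁₀(0.092678) = 61.5 × (-1.0330) = -63.53 mV

-63.5 mV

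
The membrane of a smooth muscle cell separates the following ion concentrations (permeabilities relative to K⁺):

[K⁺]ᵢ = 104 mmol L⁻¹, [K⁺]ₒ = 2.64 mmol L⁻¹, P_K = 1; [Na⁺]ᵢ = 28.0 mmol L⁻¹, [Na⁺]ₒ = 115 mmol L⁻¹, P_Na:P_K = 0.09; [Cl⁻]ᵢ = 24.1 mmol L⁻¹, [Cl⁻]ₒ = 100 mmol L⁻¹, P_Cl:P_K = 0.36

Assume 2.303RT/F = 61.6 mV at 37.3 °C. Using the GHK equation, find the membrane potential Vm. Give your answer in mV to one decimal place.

Vm = 61.6 · log₁₀[(Σ P·[cation]ₒ + Σ P·[anion]ᵢ) / (Σ P·[cation]ᵢ + Σ P·[anion]ₒ)]
Numerator = 1×2.64 + 0.09×115 + 0.36×24.1 = 21.67
Denominator = 1×104 + 0.09×28.0 + 0.36×100 = 142.5
Vm = 61.6 · log₁₀(0.15202) = 61.6 × (-0.8181) = -50.39 mV

-50.4 mV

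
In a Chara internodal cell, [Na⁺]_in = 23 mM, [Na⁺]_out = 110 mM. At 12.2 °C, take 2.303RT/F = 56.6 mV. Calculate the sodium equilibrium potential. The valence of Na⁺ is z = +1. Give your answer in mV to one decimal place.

38.5 mV

E = (56.6/z) · log₁₀([Na⁺]_out/[Na⁺]_in) with z = +1.
= (56.6/1) · log₁₀(110/23) = 56.60 · log₁₀(4.783)
= 56.60 · (0.6797) = 38.47 mV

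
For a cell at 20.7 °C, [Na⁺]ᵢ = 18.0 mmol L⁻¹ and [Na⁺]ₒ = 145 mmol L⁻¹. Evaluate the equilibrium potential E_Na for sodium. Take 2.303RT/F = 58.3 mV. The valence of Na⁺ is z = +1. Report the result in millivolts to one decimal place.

52.8 mV

E = (58.3/z) · log₁₀([Na⁺]_out/[Na⁺]_in) with z = +1.
= (58.3/1) · log₁₀(145/18.0) = 58.30 · log₁₀(8.056)
= 58.30 · (0.9061) = 52.83 mV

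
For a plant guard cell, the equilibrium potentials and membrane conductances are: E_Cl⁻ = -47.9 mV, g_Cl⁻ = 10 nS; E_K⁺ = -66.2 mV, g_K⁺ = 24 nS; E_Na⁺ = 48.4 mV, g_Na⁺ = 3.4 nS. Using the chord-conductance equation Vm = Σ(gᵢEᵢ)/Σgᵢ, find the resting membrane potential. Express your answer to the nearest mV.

-51 mV

Σ gᵢEᵢ = 10·(-47.9) + 24·(-66.2) + 3.4·(48.4) = -1903.24
Σ gᵢ = 10 + 24 + 3.4 = 37.4
Vm = -1903.24 / 37.4 = -50.89 mV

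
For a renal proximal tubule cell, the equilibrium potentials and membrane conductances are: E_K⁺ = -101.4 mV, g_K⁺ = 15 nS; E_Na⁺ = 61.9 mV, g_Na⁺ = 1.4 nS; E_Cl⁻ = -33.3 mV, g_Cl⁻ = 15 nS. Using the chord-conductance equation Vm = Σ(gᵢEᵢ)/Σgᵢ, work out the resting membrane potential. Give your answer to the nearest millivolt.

Σ gᵢEᵢ = 15·(-101.4) + 1.4·(61.9) + 15·(-33.3) = -1933.84
Σ gᵢ = 15 + 1.4 + 15 = 31.4
Vm = -1933.84 / 31.4 = -61.59 mV

-62 mV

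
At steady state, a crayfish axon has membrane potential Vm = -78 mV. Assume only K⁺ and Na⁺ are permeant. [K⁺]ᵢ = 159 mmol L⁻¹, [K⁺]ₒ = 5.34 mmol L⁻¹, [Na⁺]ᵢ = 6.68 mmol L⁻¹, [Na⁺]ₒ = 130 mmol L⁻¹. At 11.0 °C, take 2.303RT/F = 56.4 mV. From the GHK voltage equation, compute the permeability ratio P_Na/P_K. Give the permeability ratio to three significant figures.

0.00958

Let α = P_Na/P_K. GHK: Vm = 56.4·log₁₀[(Kₒ + α·Naₒ)/(Kᵢ + α·Naᵢ)].
10^(Vm/56.4) = 10^(-78.0/56.4) = 0.041402
So 0.041402·(Kᵢ + α·Naᵢ) = Kₒ + α·Naₒ → α = (0.041402·159.0 − 5.34) / (130.0 − 0.041402·6.68)
α = (6.583 − 5.34) / (130.0 − 0.2766) = 1.243/129.7 = 0.009581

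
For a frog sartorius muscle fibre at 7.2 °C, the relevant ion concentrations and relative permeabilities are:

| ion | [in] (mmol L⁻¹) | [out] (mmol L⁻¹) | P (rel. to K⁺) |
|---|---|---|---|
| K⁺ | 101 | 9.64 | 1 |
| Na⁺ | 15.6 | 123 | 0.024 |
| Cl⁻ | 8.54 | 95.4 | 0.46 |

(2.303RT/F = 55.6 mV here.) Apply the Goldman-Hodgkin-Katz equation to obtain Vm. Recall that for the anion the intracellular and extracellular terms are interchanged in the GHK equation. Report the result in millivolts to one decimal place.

-52.5 mV

Vm = 55.6 · log₁₀[(Σ P·[cation]ₒ + Σ P·[anion]ᵢ) / (Σ P·[cation]ᵢ + Σ P·[anion]ₒ)]
Numerator = 1×9.64 + 0.024×123 + 0.46×8.54 = 16.52
Denominator = 1×101 + 0.024×15.6 + 0.46×95.4 = 145.3
Vm = 55.6 · log₁₀(0.11373) = 55.6 × (-0.9441) = -52.49 mV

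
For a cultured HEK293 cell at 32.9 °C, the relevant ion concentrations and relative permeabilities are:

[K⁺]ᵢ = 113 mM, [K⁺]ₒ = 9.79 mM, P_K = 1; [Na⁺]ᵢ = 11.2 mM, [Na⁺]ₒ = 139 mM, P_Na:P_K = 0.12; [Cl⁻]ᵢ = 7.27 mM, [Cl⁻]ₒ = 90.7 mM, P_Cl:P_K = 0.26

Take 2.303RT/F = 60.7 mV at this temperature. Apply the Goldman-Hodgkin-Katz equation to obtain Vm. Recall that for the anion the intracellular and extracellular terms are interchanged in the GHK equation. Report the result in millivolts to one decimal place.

Vm = 60.7 · log₁₀[(Σ P·[cation]ₒ + Σ P·[anion]ᵢ) / (Σ P·[cation]ᵢ + Σ P·[anion]ₒ)]
Numerator = 1×9.79 + 0.12×139 + 0.26×7.27 = 28.36
Denominator = 1×113 + 0.12×11.2 + 0.26×90.7 = 137.9
Vm = 60.7 · log₁₀(0.20562) = 60.7 × (-0.6869) = -41.70 mV

-41.7 mV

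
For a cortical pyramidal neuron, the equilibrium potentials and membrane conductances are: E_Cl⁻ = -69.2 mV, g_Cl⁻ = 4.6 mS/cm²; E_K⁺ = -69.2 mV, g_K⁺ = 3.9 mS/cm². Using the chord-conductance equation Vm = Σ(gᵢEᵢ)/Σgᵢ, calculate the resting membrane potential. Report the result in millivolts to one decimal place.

-69.2 mV

Σ gᵢEᵢ = 4.6·(-69.2) + 3.9·(-69.2) = -588.20
Σ gᵢ = 4.6 + 3.9 = 8.5
Vm = -588.20 / 8.5 = -69.20 mV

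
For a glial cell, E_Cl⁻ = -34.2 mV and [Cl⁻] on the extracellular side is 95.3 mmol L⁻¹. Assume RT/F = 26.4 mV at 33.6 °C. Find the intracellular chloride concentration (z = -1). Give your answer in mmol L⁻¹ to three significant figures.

Nernst: E = (26.4/-1) · ln([out]/[in]), so ln([out]/[in]) = -34.2 × -1 / 26.4 = 1.2955.
[out]/[in] = e^(1.2955) = 3.653.
[in] = 95.3 / 3.653 = 26.09 mmol L⁻¹.

26.1 mmol L⁻¹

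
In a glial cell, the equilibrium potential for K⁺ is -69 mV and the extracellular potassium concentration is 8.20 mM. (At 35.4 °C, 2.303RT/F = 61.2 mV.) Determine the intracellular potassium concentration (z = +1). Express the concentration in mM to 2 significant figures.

110 mM

Nernst: E = (61.2/1) · log₁₀([out]/[in]), so log₁₀([out]/[in]) = -69.0 × 1 / 61.2 = -1.1275.
[out]/[in] = 10^(-1.1275) = 0.07457.
[in] = 8.20 / 0.07457 = 110 mM.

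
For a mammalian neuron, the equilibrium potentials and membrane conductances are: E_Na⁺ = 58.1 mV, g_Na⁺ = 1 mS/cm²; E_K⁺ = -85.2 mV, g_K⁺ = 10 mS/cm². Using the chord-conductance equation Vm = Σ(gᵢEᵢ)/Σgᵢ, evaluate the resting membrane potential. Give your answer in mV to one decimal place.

-72.2 mV

Σ gᵢEᵢ = 1·(58.1) + 10·(-85.2) = -793.90
Σ gᵢ = 1 + 10 = 11
Vm = -793.90 / 11 = -72.17 mV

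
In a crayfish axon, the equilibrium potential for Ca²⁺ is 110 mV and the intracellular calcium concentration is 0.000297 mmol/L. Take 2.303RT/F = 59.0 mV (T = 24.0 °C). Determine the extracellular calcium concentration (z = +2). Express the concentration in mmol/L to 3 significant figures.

1.59 mmol/L

Nernst: E = (59.0/2) · log₁₀([out]/[in]), so log₁₀([out]/[in]) = 110.0 × 2 / 59.0 = 3.7288.
[out]/[in] = 10^(3.7288) = 5356.
[out] = 5356 × 0.000297 = 1.591 mmol/L.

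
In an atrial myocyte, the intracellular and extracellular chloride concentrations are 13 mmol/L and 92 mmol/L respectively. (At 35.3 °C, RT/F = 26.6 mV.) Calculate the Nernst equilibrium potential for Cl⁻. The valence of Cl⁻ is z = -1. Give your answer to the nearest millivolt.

-52 mV

E = (26.6/z) · ln([Cl⁻]_out/[Cl⁻]_in) with z = -1.
For an anion, dividing by z = -1 reverses the sign.
= (26.6/-1) · ln(92/13) = -26.60 · ln(7.077)
= -26.60 · (1.9568) = -52.05 mV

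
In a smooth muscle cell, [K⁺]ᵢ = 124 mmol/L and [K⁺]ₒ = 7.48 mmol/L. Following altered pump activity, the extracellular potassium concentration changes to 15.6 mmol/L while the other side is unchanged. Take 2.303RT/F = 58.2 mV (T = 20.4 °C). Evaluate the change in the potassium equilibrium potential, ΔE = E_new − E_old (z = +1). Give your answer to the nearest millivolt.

19 mV

E_old = (58.2/1)·log₁₀(7.48/124) = -70.98 mV
E_new = (58.2/1)·log₁₀(15.6/124) = -52.40 mV
ΔE = -52.40 − (-70.98) = 18.58 mV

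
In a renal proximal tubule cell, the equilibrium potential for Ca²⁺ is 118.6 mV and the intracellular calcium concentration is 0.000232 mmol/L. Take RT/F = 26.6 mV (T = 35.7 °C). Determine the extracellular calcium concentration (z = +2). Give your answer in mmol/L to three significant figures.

1.73 mmol/L

Nernst: E = (26.6/2) · ln([out]/[in]), so ln([out]/[in]) = 118.6 × 2 / 26.6 = 8.9173.
[out]/[in] = e^(8.9173) = 7460.
[out] = 7460 × 0.000232 = 1.731 mmol/L.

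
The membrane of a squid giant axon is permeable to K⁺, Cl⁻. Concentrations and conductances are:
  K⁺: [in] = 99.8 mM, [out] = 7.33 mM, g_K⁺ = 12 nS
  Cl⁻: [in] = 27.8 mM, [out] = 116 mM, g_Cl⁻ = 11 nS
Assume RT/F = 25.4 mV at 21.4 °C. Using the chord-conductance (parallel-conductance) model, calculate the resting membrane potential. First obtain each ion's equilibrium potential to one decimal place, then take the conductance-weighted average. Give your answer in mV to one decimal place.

E_K⁺ = (25.4/1)·ln(7.33/99.8) = -66.3 mV
E_Cl⁻ = (25.4/-1)·ln(116/27.8) = -36.3 mV
Vm = (Σ gᵢEᵢ)/(Σ gᵢ) = (12·-66.3 + 11·-36.3) / (12 + 11)
= -1194.90 / 23 = -51.95 mV

-52.0 mV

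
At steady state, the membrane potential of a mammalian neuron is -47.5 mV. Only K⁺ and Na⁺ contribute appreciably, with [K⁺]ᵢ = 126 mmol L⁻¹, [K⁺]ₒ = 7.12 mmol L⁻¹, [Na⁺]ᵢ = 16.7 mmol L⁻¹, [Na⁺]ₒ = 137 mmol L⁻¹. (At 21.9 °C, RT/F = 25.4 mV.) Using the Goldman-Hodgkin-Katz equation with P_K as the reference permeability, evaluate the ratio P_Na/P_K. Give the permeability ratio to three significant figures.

0.0915

Let α = P_Na/P_K. GHK: Vm = 25.4·ln[(Kₒ + α·Naₒ)/(Kᵢ + α·Naᵢ)].
e^(Vm/25.4) = e^(-47.5/25.4) = 0.15411
So 0.15411·(Kᵢ + α·Naᵢ) = Kₒ + α·Naₒ → α = (0.15411·126.0 − 7.12) / (137.0 − 0.15411·16.7)
α = (19.42 − 7.12) / (137.0 − 2.574) = 12.3/134.4 = 0.09149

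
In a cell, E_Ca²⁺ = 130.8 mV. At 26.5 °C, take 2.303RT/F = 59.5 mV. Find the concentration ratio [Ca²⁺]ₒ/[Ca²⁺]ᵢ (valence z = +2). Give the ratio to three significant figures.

24900

log₁₀([out]/[in]) = E·z/(59.5) = 130.8 × 2 / 59.5 = 4.3966
[out]/[in] = 10^(4.3966) = 2.493e+04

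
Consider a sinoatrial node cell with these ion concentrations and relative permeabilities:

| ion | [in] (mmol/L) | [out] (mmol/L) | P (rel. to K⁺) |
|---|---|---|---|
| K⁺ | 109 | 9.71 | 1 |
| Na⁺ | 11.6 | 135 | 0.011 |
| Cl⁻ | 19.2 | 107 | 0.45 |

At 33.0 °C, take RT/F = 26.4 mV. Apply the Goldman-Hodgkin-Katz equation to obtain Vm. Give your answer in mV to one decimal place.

Vm = 26.4 · ln[(Σ P·[cation]ₒ + Σ P·[anion]ᵢ) / (Σ P·[cation]ᵢ + Σ P·[anion]ₒ)]
Numerator = 1×9.71 + 0.011×135 + 0.45×19.2 = 19.84
Denominator = 1×109 + 0.011×11.6 + 0.45×107 = 157.3
Vm = 26.4 · ln(0.12611) = 26.4 × (-2.0706) = -54.66 mV

-54.7 mV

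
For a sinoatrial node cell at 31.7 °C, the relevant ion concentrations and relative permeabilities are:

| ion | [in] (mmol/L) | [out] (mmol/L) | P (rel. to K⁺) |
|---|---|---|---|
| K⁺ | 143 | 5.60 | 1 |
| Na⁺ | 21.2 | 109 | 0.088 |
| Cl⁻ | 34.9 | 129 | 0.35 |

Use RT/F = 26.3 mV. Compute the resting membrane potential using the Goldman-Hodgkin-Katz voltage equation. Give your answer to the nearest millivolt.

Vm = 26.3 · ln[(Σ P·[cation]ₒ + Σ P·[anion]ᵢ) / (Σ P·[cation]ᵢ + Σ P·[anion]ₒ)]
Numerator = 1×5.60 + 0.088×109 + 0.35×34.9 = 27.41
Denominator = 1×143 + 0.088×21.2 + 0.35×129 = 190
Vm = 26.3 · ln(0.14424) = 26.3 × (-1.9363) = -50.92 mV

-51 mV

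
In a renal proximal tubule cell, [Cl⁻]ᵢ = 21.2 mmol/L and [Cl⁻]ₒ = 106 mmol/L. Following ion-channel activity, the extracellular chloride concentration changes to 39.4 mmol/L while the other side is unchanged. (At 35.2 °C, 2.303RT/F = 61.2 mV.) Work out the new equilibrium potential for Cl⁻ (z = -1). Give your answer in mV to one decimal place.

After the shift: [Cl⁻]_out = 39.4, [Cl⁻]_in = 21.2 mmol/L.
E_new = (61.2/-1)·log₁₀(39.4/21.2) = -61.20 · (0.2692) = -16.47 mV

-16.5 mV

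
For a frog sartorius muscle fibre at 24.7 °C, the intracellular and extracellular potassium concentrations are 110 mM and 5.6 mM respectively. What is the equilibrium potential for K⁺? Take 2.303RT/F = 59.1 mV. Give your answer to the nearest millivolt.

E = (59.1/z) · log₁₀([K⁺]_out/[K⁺]_in) with z = +1.
= (59.1/1) · log₁₀(5.6/110) = 59.10 · log₁₀(0.05091)
= 59.10 · (-1.2932) = -76.43 mV

-76 mV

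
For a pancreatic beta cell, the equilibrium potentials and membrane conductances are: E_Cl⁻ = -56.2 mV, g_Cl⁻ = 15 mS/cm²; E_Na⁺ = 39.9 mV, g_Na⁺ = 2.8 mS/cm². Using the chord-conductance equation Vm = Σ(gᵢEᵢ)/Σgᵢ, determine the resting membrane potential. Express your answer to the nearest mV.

Σ gᵢEᵢ = 15·(-56.2) + 2.8·(39.9) = -731.28
Σ gᵢ = 15 + 2.8 = 17.8
Vm = -731.28 / 17.8 = -41.08 mV

-41 mV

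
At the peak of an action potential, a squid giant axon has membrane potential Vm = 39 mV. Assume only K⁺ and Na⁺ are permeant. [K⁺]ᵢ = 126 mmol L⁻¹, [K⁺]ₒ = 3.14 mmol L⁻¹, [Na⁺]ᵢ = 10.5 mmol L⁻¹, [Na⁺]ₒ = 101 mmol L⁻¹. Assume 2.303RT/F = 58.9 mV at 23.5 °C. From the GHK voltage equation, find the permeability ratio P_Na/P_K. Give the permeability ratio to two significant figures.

11

Let α = P_Na/P_K. GHK: Vm = 58.9·log₁₀[(Kₒ + α·Naₒ)/(Kᵢ + α·Naᵢ)].
10^(Vm/58.9) = 10^(39.0/58.9) = 4.5935
So 4.5935·(Kᵢ + α·Naᵢ) = Kₒ + α·Naₒ → α = (4.5935·126.0 − 3.14) / (101.0 − 4.5935·10.5)
α = (578.8 − 3.14) / (101.0 − 48.23) = 575.6/52.77 = 10.91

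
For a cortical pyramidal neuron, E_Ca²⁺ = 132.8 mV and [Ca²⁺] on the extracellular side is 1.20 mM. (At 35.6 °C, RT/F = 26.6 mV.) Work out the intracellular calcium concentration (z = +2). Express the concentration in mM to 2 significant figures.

0.000055 mM

Nernst: E = (26.6/2) · ln([out]/[in]), so ln([out]/[in]) = 132.8 × 2 / 26.6 = 9.9850.
[out]/[in] = e^(9.9850) = 2.17e+04.
[in] = 1.20 / 2.17e+04 = 5.531e-05 mM.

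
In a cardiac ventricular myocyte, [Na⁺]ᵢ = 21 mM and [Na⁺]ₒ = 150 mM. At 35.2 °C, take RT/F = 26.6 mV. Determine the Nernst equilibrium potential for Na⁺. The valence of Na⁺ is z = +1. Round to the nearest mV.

52 mV

E = (26.6/z) · ln([Na⁺]_out/[Na⁺]_in) with z = +1.
= (26.6/1) · ln(150/21) = 26.60 · ln(7.143)
= 26.60 · (1.9661) = 52.30 mV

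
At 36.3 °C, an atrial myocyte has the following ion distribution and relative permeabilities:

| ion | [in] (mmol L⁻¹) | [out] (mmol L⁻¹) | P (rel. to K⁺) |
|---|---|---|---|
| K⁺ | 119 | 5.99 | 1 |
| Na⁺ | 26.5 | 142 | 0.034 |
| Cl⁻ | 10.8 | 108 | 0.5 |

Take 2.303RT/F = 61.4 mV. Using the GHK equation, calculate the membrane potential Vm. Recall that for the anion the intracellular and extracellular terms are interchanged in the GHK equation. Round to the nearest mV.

-63 mV

Vm = 61.4 · log₁₀[(Σ P·[cation]ₒ + Σ P·[anion]ᵢ) / (Σ P·[cation]ᵢ + Σ P·[anion]ₒ)]
Numerator = 1×5.99 + 0.034×142 + 0.5×10.8 = 16.22
Denominator = 1×119 + 0.034×26.5 + 0.5×108 = 173.9
Vm = 61.4 · log₁₀(0.09326) = 61.4 × (-1.0303) = -63.26 mV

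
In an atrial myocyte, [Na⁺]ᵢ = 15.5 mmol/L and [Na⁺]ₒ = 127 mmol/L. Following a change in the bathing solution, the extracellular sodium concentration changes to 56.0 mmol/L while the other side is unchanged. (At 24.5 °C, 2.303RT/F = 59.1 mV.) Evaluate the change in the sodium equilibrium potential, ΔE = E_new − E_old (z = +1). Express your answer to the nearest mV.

-21 mV

E_old = (59.1/1)·log₁₀(127/15.5) = 53.99 mV
E_new = (59.1/1)·log₁₀(56.0/15.5) = 32.97 mV
ΔE = 32.97 − (53.99) = -21.02 mV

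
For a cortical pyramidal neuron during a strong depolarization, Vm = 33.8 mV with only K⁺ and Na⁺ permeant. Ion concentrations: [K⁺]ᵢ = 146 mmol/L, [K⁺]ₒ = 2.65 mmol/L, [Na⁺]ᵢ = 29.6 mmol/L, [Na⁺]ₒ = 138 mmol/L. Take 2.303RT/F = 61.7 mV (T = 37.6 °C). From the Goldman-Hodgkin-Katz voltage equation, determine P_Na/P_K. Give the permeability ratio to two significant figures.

Let α = P_Na/P_K. GHK: Vm = 61.7·log₁₀[(Kₒ + α·Naₒ)/(Kᵢ + α·Naᵢ)].
10^(Vm/61.7) = 10^(33.8/61.7) = 3.5303
So 3.5303·(Kᵢ + α·Naᵢ) = Kₒ + α·Naₒ → α = (3.5303·146.0 − 2.65) / (138.0 − 3.5303·29.6)
α = (515.4 − 2.65) / (138.0 − 104.5) = 512.8/33.5 = 15.31

15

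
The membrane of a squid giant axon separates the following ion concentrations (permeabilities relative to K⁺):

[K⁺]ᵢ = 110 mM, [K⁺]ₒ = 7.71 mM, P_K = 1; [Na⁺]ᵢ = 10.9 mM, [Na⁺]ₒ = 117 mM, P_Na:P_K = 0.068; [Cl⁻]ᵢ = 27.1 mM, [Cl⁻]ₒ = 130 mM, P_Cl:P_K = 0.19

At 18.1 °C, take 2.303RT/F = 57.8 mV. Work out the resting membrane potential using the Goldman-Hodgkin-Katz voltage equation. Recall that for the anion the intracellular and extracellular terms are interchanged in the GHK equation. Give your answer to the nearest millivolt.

Vm = 57.8 · log₁₀[(Σ P·[cation]ₒ + Σ P·[anion]ᵢ) / (Σ P·[cation]ᵢ + Σ P·[anion]ₒ)]
Numerator = 1×7.71 + 0.068×117 + 0.19×27.1 = 20.82
Denominator = 1×110 + 0.068×10.9 + 0.19×130 = 135.4
Vm = 57.8 · log₁₀(0.15368) = 57.8 × (-0.8134) = -47.01 mV

-47 mV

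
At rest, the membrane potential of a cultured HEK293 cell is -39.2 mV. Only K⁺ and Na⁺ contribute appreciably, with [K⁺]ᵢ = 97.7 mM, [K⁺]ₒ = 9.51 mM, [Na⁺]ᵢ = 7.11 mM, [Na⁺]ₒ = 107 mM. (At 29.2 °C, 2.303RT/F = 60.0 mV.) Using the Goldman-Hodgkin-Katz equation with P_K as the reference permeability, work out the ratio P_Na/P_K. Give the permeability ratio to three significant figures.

0.116

Let α = P_Na/P_K. GHK: Vm = 60.0·log₁₀[(Kₒ + α·Naₒ)/(Kᵢ + α·Naᵢ)].
10^(Vm/60.0) = 10^(-39.2/60.0) = 0.22216
So 0.22216·(Kᵢ + α·Naᵢ) = Kₒ + α·Naₒ → α = (0.22216·97.7 − 9.51) / (107.0 − 0.22216·7.11)
α = (21.71 − 9.51) / (107.0 − 1.58) = 12.2/105.4 = 0.1157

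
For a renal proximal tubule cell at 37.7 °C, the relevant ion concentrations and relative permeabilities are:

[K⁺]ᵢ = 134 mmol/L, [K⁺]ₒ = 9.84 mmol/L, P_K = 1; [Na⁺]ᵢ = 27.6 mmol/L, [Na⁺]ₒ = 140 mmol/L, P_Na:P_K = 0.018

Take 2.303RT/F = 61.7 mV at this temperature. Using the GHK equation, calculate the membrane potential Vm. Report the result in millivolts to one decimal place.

-64.0 mV

Vm = 61.7 · log₁₀[(Σ P·[cation]ₒ + Σ P·[anion]ᵢ) / (Σ P·[cation]ᵢ + Σ P·[anion]ₒ)]
Numerator = 1×9.84 + 0.018×140 = 12.36
Denominator = 1×134 + 0.018×27.6 = 134.5
Vm = 61.7 · log₁₀(0.091898) = 61.7 × (-1.0367) = -63.96 mV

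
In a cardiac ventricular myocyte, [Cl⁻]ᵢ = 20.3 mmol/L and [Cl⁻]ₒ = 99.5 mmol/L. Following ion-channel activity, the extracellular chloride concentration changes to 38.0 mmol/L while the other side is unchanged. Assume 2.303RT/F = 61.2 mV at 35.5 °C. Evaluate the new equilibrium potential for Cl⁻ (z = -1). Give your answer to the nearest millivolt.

-17 mV

After the shift: [Cl⁻]_out = 38.0, [Cl⁻]_in = 20.3 mmol/L.
E_new = (61.2/-1)·log₁₀(38.0/20.3) = -61.20 · (0.2723) = -16.66 mV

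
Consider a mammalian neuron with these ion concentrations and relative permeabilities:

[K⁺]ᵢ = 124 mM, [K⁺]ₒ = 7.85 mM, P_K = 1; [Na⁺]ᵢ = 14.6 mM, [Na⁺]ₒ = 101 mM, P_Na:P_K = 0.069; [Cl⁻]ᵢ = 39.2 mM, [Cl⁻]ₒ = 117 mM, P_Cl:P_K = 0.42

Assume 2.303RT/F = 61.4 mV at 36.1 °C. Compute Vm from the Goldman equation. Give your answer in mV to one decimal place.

Vm = 61.4 · log₁₀[(Σ P·[cation]ₒ + Σ P·[anion]ᵢ) / (Σ P·[cation]ᵢ + Σ P·[anion]ₒ)]
Numerator = 1×7.85 + 0.069×101 + 0.42×39.2 = 31.28
Denominator = 1×124 + 0.069×14.6 + 0.42×117 = 174.1
Vm = 61.4 · log₁₀(0.17964) = 61.4 × (-0.7456) = -45.78 mV

-45.8 mV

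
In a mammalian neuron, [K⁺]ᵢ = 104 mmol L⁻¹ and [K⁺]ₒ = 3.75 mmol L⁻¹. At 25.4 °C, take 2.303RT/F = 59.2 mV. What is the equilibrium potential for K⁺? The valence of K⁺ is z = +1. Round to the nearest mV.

E = (59.2/z) · log₁₀([K⁺]_out/[K⁺]_in) with z = +1.
= (59.2/1) · log₁₀(3.75/104) = 59.20 · log₁₀(0.03606)
= 59.20 · (-1.4430) = -85.43 mV

-85 mV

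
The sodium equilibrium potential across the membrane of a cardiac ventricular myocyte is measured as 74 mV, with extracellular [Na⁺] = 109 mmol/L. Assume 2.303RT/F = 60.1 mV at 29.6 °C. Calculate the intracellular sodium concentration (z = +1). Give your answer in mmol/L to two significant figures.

Nernst: E = (60.1/1) · log₁₀([out]/[in]), so log₁₀([out]/[in]) = 74.0 × 1 / 60.1 = 1.2313.
[out]/[in] = 10^(1.2313) = 17.03.
[in] = 109 / 17.03 = 6.399 mmol/L.

6.4 mmol/L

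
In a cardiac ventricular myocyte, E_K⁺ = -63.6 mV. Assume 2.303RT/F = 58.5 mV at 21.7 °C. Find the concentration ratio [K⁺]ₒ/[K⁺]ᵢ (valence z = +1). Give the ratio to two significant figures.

0.082

log₁₀([out]/[in]) = E·z/(58.5) = -63.6 × 1 / 58.5 = -1.0872
[out]/[in] = 10^(-1.0872) = 0.08181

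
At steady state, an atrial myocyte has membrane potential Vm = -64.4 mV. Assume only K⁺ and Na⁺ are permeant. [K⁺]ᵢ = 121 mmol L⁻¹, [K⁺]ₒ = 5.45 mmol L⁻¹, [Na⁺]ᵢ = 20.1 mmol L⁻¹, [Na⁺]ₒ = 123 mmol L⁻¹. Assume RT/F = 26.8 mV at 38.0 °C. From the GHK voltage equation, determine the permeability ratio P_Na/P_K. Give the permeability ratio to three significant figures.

Let α = P_Na/P_K. GHK: Vm = 26.8·ln[(Kₒ + α·Naₒ)/(Kᵢ + α·Naᵢ)].
e^(Vm/26.8) = e^(-64.4/26.8) = 0.090448
So 0.090448·(Kᵢ + α·Naᵢ) = Kₒ + α·Naₒ → α = (0.090448·121.0 − 5.45) / (123.0 − 0.090448·20.1)
α = (10.94 − 5.45) / (123.0 − 1.818) = 5.494/121.2 = 0.04534

0.0453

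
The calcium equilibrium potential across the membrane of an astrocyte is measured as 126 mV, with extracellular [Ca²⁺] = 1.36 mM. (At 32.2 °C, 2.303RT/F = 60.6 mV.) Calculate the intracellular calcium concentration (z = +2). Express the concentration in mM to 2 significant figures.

0.000094 mM

Nernst: E = (60.6/2) · log₁₀([out]/[in]), so log₁₀([out]/[in]) = 126.0 × 2 / 60.6 = 4.1584.
[out]/[in] = 10^(4.1584) = 1.44e+04.
[in] = 1.36 / 1.44e+04 = 9.443e-05 mM.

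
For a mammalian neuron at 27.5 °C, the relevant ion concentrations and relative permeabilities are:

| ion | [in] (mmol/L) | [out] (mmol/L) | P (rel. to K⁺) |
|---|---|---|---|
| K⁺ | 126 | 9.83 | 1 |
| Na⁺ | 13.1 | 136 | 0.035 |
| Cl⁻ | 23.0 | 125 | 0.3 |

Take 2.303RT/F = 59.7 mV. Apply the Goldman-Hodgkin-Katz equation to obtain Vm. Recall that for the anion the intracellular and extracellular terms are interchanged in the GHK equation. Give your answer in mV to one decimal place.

Vm = 59.7 · log₁₀[(Σ P·[cation]ₒ + Σ P·[anion]ᵢ) / (Σ P·[cation]ᵢ + Σ P·[anion]ₒ)]
Numerator = 1×9.83 + 0.035×136 + 0.3×23.0 = 21.49
Denominator = 1×126 + 0.035×13.1 + 0.3×125 = 164
Vm = 59.7 · log₁₀(0.13107) = 59.7 × (-0.8825) = -52.69 mV

-52.7 mV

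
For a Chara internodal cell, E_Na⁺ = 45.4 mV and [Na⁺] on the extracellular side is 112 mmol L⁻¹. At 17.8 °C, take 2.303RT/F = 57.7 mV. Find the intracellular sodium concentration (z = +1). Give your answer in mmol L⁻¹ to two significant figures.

18 mmol L⁻¹

Nernst: E = (57.7/1) · log₁₀([out]/[in]), so log₁₀([out]/[in]) = 45.4 × 1 / 57.7 = 0.7868.
[out]/[in] = 10^(0.7868) = 6.121.
[in] = 112 / 6.121 = 18.3 mmol L⁻¹.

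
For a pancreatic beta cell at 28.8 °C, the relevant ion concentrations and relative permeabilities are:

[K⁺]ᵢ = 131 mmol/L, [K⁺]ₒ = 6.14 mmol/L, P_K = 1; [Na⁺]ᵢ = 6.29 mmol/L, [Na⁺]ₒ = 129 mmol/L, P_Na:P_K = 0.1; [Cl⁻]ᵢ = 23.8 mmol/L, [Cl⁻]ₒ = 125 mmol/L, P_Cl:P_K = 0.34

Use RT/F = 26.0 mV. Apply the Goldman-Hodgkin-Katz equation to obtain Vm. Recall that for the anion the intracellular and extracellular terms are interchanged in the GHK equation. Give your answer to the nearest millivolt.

-48 mV

Vm = 26.0 · ln[(Σ P·[cation]ₒ + Σ P·[anion]ᵢ) / (Σ P·[cation]ᵢ + Σ P·[anion]ₒ)]
Numerator = 1×6.14 + 0.1×129 + 0.34×23.8 = 27.13
Denominator = 1×131 + 0.1×6.29 + 0.34×125 = 174.1
Vm = 26.0 · ln(0.15582) = 26.0 × (-1.8591) = -48.34 mV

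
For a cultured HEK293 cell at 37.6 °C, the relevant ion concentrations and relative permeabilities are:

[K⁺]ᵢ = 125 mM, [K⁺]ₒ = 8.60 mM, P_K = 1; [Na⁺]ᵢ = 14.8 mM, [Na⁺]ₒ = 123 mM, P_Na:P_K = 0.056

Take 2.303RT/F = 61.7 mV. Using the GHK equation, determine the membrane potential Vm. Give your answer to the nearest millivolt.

Vm = 61.7 · log₁₀[(Σ P·[cation]ₒ + Σ P·[anion]ᵢ) / (Σ P·[cation]ᵢ + Σ P·[anion]ₒ)]
Numerator = 1×8.60 + 0.056×123 = 15.49
Denominator = 1×125 + 0.056×14.8 = 125.8
Vm = 61.7 · log₁₀(0.12309) = 61.7 × (-0.9098) = -56.13 mV

-56 mV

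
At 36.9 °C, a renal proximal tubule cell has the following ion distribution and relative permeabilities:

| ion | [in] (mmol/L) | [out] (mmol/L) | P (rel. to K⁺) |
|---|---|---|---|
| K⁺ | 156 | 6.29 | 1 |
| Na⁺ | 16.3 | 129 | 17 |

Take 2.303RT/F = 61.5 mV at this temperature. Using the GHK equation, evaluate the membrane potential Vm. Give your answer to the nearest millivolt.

43 mV

Vm = 61.5 · log₁₀[(Σ P·[cation]ₒ + Σ P·[anion]ᵢ) / (Σ P·[cation]ᵢ + Σ P·[anion]ₒ)]
Numerator = 1×6.29 + 17×129 = 2199
Denominator = 1×156 + 17×16.3 = 433.1
Vm = 61.5 · log₁₀(5.078) = 61.5 × (0.7057) = 43.40 mV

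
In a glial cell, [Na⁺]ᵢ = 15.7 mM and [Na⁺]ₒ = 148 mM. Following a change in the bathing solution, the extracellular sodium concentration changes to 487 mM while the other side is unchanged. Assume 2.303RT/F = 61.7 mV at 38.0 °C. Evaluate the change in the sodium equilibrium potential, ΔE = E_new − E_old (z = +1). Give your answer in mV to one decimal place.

31.9 mV

E_old = (61.7/1)·log₁₀(148/15.7) = 60.12 mV
E_new = (61.7/1)·log₁₀(487/15.7) = 92.03 mV
ΔE = 92.03 − (60.12) = 31.92 mV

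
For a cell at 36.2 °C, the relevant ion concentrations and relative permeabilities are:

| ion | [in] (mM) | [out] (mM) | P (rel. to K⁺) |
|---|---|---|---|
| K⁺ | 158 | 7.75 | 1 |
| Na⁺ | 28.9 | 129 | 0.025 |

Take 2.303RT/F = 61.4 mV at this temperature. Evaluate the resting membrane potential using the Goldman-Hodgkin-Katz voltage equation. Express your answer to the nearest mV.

Vm = 61.4 · log₁₀[(Σ P·[cation]ₒ + Σ P·[anion]ᵢ) / (Σ P·[cation]ᵢ + Σ P·[anion]ₒ)]
Numerator = 1×7.75 + 0.025×129 = 10.97
Denominator = 1×158 + 0.025×28.9 = 158.7
Vm = 61.4 · log₁₀(0.069146) = 61.4 × (-1.1602) = -71.24 mV

-71 mV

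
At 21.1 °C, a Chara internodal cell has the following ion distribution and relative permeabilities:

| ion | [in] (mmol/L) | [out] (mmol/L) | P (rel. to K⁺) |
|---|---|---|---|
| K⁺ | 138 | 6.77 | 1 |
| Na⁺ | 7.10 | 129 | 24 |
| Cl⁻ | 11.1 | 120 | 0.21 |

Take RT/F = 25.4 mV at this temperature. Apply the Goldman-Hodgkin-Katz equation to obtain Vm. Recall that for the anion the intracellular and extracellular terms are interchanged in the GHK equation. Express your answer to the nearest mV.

Vm = 25.4 · ln[(Σ P·[cation]ₒ + Σ P·[anion]ᵢ) / (Σ P·[cation]ᵢ + Σ P·[anion]ₒ)]
Numerator = 1×6.77 + 24×129 + 0.21×11.1 = 3105
Denominator = 1×138 + 24×7.10 + 0.21×120 = 333.6
Vm = 25.4 · ln(9.3079) = 25.4 × (2.2309) = 56.66 mV

57 mV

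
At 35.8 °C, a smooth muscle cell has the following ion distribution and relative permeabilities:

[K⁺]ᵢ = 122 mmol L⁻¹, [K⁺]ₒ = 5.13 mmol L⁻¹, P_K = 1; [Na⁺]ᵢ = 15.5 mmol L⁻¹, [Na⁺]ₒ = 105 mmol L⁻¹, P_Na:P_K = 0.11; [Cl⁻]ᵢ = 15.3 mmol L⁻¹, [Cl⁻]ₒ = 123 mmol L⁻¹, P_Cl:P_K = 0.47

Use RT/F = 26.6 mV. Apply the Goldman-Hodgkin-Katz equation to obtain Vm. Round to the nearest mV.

Vm = 26.6 · ln[(Σ P·[cation]ₒ + Σ P·[anion]ᵢ) / (Σ P·[cation]ᵢ + Σ P·[anion]ₒ)]
Numerator = 1×5.13 + 0.11×105 + 0.47×15.3 = 23.87
Denominator = 1×122 + 0.11×15.5 + 0.47×123 = 181.5
Vm = 26.6 · ln(0.13151) = 26.6 × (-2.0287) = -53.96 mV

-54 mV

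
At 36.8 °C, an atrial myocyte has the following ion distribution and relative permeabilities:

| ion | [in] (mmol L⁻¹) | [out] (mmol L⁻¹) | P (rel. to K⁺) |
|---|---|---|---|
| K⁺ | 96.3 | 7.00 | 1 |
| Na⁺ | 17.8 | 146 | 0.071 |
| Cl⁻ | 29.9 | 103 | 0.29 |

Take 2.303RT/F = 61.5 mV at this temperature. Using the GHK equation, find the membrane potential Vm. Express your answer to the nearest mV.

Vm = 61.5 · log₁₀[(Σ P·[cation]ₒ + Σ P·[anion]ᵢ) / (Σ P·[cation]ᵢ + Σ P·[anion]ₒ)]
Numerator = 1×7.00 + 0.071×146 + 0.29×29.9 = 26.04
Denominator = 1×96.3 + 0.071×17.8 + 0.29×103 = 127.4
Vm = 61.5 · log₁₀(0.20432) = 61.5 × (-0.6897) = -42.42 mV

-42 mV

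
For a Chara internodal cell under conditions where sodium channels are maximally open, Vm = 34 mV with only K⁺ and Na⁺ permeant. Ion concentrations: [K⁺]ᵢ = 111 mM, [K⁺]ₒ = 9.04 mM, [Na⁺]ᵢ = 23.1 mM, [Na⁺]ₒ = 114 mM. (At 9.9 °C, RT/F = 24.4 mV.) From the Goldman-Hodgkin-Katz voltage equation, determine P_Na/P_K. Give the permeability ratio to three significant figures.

20.9

Let α = P_Na/P_K. GHK: Vm = 24.4·ln[(Kₒ + α·Naₒ)/(Kᵢ + α·Naᵢ)].
e^(Vm/24.4) = e^(34.0/24.4) = 4.0287
So 4.0287·(Kᵢ + α·Naᵢ) = Kₒ + α·Naₒ → α = (4.0287·111.0 − 9.04) / (114.0 − 4.0287·23.1)
α = (447.2 − 9.04) / (114.0 − 93.06) = 438.1/20.94 = 20.93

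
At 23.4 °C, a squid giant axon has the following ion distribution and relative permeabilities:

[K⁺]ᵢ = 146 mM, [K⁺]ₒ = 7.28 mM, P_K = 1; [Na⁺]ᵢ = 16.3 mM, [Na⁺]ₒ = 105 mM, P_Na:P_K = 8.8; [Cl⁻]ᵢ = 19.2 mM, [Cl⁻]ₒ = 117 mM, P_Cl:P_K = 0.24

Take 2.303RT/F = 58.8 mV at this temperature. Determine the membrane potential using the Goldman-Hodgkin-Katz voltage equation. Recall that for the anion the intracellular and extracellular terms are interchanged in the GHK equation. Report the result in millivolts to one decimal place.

27.6 mV

Vm = 58.8 · log₁₀[(Σ P·[cation]ₒ + Σ P·[anion]ᵢ) / (Σ P·[cation]ᵢ + Σ P·[anion]ₒ)]
Numerator = 1×7.28 + 8.8×105 + 0.24×19.2 = 935.9
Denominator = 1×146 + 8.8×16.3 + 0.24×117 = 317.5
Vm = 58.8 · log₁₀(2.9475) = 58.8 × (0.4695) = 27.60 mV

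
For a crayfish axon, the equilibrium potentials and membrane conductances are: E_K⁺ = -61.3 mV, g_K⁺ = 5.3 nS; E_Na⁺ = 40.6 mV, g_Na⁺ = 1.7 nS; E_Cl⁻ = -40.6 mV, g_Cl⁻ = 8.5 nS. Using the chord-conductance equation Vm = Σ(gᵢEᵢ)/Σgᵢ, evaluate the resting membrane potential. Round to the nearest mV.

Σ gᵢEᵢ = 5.3·(-61.3) + 1.7·(40.6) + 8.5·(-40.6) = -600.97
Σ gᵢ = 5.3 + 1.7 + 8.5 = 15.5
Vm = -600.97 / 15.5 = -38.77 mV

-39 mV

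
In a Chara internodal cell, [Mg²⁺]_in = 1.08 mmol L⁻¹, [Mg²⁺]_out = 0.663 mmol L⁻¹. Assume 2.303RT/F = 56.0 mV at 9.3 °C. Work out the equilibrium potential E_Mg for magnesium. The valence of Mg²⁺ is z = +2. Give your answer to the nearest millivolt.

-6 mV

E = (56.0/z) · log₁₀([Mg²⁺]_out/[Mg²⁺]_in) with z = +2.
= (56.0/2) · log₁₀(0.663/1.08) = 28.00 · log₁₀(0.6139)
= 28.00 · (-0.2119) = -5.93 mV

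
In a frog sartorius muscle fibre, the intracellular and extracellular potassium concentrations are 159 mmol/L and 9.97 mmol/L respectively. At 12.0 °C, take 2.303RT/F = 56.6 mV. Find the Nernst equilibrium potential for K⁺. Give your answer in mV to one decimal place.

E = (56.6/z) · log₁₀([K⁺]_out/[K⁺]_in) with z = +1.
= (56.6/1) · log₁₀(9.97/159) = 56.60 · log₁₀(0.0627)
= 56.60 · (-1.2027) = -68.07 mV

-68.1 mV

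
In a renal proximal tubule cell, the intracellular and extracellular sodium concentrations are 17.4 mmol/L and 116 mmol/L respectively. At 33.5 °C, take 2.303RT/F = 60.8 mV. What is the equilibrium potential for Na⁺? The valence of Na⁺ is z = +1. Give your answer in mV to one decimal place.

50.1 mV

E = (60.8/z) · log₁₀([Na⁺]_out/[Na⁺]_in) with z = +1.
= (60.8/1) · log₁₀(116/17.4) = 60.80 · log₁₀(6.667)
= 60.80 · (0.8239) = 50.09 mV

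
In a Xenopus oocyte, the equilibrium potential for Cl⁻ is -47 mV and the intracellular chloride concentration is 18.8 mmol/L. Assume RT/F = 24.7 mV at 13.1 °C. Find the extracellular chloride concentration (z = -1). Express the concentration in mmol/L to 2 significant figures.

130 mmol/L

Nernst: E = (24.7/-1) · ln([out]/[in]), so ln([out]/[in]) = -47.0 × -1 / 24.7 = 1.9028.
[out]/[in] = e^(1.9028) = 6.705.
[out] = 6.705 × 18.8 = 126.1 mmol/L.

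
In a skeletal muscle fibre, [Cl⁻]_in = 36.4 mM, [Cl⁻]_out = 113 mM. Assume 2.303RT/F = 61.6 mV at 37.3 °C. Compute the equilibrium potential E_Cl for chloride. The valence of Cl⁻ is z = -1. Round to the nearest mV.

-30 mV

E = (61.6/z) · log₁₀([Cl⁻]_out/[Cl⁻]_in) with z = -1.
For an anion, dividing by z = -1 reverses the sign.
= (61.6/-1) · log₁₀(113/36.4) = -61.60 · log₁₀(3.104)
= -61.60 · (0.4920) = -30.31 mV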